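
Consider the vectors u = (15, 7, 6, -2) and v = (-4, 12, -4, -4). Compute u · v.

8

u · v = 15·(-4) + 7·12 + 6·(-4) + (-2)·(-4) = -60 + 84 - 24 + 8 = 8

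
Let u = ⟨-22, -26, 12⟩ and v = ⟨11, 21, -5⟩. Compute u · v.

-848

u · v = (-22)·11 + (-26)·21 + 12·(-5) = -242 - 546 - 60 = -848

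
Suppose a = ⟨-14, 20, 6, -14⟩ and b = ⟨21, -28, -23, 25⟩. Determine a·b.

-1342

a · b = (-14)·21 + 20·(-28) + 6·(-23) + (-14)·25 = -294 - 560 - 138 - 350 = -1342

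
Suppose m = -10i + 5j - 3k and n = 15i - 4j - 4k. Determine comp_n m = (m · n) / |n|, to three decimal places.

m · n = (-10)·15 + 5·(-4) + (-3)·(-4) = -150 - 20 + 12 = -158
|n| = √(225 + 16 + 16) = √257 ≈ 16.0312
comp_n m = -158 / √257 ≈ -9.856

-9.856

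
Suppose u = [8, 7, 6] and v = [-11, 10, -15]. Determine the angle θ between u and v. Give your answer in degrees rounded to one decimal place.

u · v = 8·(-11) + 7·10 + 6·(-15) = -88 + 70 - 90 = -108
|u|² = 64 + 49 + 36 = 149,  |u| = √149 ≈ 12.206556
|v|² = 121 + 100 + 225 = 446,  |v| = √446 ≈ 21.118712
cos θ = -108 / (12.206556 · 21.118712) ≈ -0.41895
θ = arccos(-0.41895) ≈ 114.8°

114.8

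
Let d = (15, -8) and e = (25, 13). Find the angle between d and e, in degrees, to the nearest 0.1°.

55.5

d · e = 15·25 + (-8)·13 = 375 - 104 = 271
|d|² = 225 + 64 = 289,  |d| = √289 ≈ 17.000000
|e|² = 625 + 169 = 794,  |e| = √794 ≈ 28.178006
cos θ = 271 / (17.000000 · 28.178006) ≈ 0.56573
θ = arccos(0.56573) ≈ 55.5°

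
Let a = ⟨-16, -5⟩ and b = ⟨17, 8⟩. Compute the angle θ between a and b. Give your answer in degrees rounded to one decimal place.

a · b = (-16)·17 + (-5)·8 = -272 - 40 = -312
|a|² = 256 + 25 = 281,  |a| = √281 ≈ 16.763055
|b|² = 289 + 64 = 353,  |b| = √353 ≈ 18.788294
cos θ = -312 / (16.763055 · 18.788294) ≈ -0.99064
θ = arccos(-0.99064) ≈ 172.2°

172.2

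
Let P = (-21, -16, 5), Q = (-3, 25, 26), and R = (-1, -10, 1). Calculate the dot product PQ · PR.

PQ = Q − P = (18, 41, 21)
PR = R − P = (20, 6, -4)
PQ · PR = 18·20 + 41·6 + 21·(-4) = 360 + 246 - 84 = 522

522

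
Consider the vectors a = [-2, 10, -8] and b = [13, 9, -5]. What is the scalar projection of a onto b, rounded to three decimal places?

a · b = (-2)·13 + 10·9 + (-8)·(-5) = -26 + 90 + 40 = 104
|b| = √(169 + 81 + 25) = √275 ≈ 16.5831
comp_b a = 104 / √275 ≈ 6.271

6.271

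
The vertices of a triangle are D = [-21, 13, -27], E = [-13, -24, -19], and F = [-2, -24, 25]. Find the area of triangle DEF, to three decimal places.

DE = (8, -37, 8),  DF = (19, -37, 52)
i: (-37)·52 - 8·(-37) = -1924 - (-296) = -1628
j: 8·19 - 8·52 = 152 - 416 = -264
k: 8·(-37) - (-37)·19 = -296 - (-703) = 407
DE × DF = (-1628, -264, 407)
|DE × DF| = √2885729 ≈ 1698.7434
area = ½ · 1698.7434 ≈ 849.372

849.372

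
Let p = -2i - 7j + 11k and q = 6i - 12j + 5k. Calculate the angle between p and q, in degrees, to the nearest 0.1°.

47.7

p · q = (-2)·6 + (-7)·(-12) + 11·5 = -12 + 84 + 55 = 127
|p|² = 4 + 49 + 121 = 174,  |p| = √174 ≈ 13.190906
|q|² = 36 + 144 + 25 = 205,  |q| = √205 ≈ 14.317821
cos θ = 127 / (13.190906 · 14.317821) ≈ 0.67244
θ = arccos(0.67244) ≈ 47.7°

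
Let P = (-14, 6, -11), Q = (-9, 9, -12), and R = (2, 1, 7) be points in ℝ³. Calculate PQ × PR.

PQ = (5, 3, -1)
PR = (16, -5, 18)
i: 3·18 - (-1)·(-5) = 54 - 5 = 49
j: (-1)·16 - 5·18 = -16 - 90 = -106
k: 5·(-5) - 3·16 = -25 - 48 = -73
PQ × PR = (49, -106, -73)

(49, -106, -73)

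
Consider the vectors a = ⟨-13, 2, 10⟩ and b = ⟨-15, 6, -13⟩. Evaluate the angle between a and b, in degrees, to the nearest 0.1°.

a · b = (-13)·(-15) + 2·6 + 10·(-13) = 195 + 12 - 130 = 77
|a|² = 169 + 4 + 100 = 273,  |a| = √273 ≈ 16.522712
|b|² = 225 + 36 + 169 = 430,  |b| = √430 ≈ 20.736441
cos θ = 77 / (16.522712 · 20.736441) ≈ 0.22474
θ = arccos(0.22474) ≈ 77.0°

77.0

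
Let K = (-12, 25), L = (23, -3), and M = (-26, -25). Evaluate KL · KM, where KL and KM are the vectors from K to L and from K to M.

910

KL = L − K = (35, -28)
KM = M − K = (-14, -50)
KL · KM = 35·(-14) + (-28)·(-50) = -490 + 1400 = 910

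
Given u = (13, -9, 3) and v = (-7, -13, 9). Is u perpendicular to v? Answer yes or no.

no

u · v = 13·(-7) + (-9)·(-13) + 3·9 = -91 + 117 + 27 = 53
Nonzero, so the vectors are not orthogonal.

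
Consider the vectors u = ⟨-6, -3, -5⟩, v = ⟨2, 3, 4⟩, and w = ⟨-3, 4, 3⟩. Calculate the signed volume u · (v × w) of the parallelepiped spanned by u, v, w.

11

v × w:
i: 3·3 - 4·4 = 9 - 16 = -7
j: 4·(-3) - 2·3 = -12 - 6 = -18
k: 2·4 - 3·(-3) = 8 - (-9) = 17
v × w = (-7, -18, 17)
u · (v × w) = (-6)·(-7) + (-3)·(-18) + (-5)·17 = 42 + 54 - 85 = 11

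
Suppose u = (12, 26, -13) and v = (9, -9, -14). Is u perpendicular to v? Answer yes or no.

no

u · v = 12·9 + 26·(-9) + (-13)·(-14) = 108 - 234 + 182 = 56
Nonzero, so the vectors are not orthogonal.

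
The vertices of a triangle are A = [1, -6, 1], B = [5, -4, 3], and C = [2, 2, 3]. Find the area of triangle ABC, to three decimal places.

16.432

AB = (4, 2, 2),  AC = (1, 8, 2)
i: 2·2 - 2·8 = 4 - 16 = -12
j: 2·1 - 4·2 = 2 - 8 = -6
k: 4·8 - 2·1 = 32 - 2 = 30
AB × AC = (-12, -6, 30)
|AB × AC| = √1080 ≈ 32.8634
area = ½ · 32.8634 ≈ 16.432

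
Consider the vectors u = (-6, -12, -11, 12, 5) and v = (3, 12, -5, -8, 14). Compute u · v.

-133

u · v = (-6)·3 + (-12)·12 + (-11)·(-5) + 12·(-8) + 5·14 = -18 - 144 + 55 - 96 + 70 = -133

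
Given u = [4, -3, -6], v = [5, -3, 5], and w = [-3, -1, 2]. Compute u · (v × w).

v × w:
i: (-3)·2 - 5·(-1) = -6 - (-5) = -1
j: 5·(-3) - 5·2 = -15 - 10 = -25
k: 5·(-1) - (-3)·(-3) = -5 - 9 = -14
v × w = (-1, -25, -14)
u · (v × w) = 4·(-1) + (-3)·(-25) + (-6)·(-14) = -4 + 75 + 84 = 155

155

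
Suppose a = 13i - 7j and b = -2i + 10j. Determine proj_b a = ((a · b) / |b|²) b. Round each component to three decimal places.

a · b = 13·(-2) + (-7)·10 = -26 - 70 = -96
|b|² = 4 + 100 = 104
proj_b a = (-96/104) · (-2, 10) ≈ (1.846, -9.231)

(1.846, -9.231)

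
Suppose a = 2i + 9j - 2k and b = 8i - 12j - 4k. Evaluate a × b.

i: 9·(-4) - (-2)·(-12) = -36 - 24 = -60
j: (-2)·8 - 2·(-4) = -16 - (-8) = -8
k: 2·(-12) - 9·8 = -24 - 72 = -96
a × b = (-60, -8, -96)

(-60, -8, -96)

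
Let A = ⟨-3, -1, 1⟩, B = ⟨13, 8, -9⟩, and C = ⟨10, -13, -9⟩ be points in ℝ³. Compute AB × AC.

AB = (16, 9, -10)
AC = (13, -12, -10)
i: 9·(-10) - (-10)·(-12) = -90 - 120 = -210
j: (-10)·13 - 16·(-10) = -130 - (-160) = 30
k: 16·(-12) - 9·13 = -192 - 117 = -309
AB × AC = (-210, 30, -309)

(-210, 30, -309)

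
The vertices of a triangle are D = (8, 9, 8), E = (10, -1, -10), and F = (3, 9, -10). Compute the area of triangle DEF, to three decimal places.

112.668

DE = (2, -10, -18),  DF = (-5, 0, -18)
i: (-10)·(-18) - (-18)·0 = 180 - 0 = 180
j: (-18)·(-5) - 2·(-18) = 90 - (-36) = 126
k: 2·0 - (-10)·(-5) = 0 - 50 = -50
DE × DF = (180, 126, -50)
|DE × DF| = √50776 ≈ 225.3353
area = ½ · 225.3353 ≈ 112.668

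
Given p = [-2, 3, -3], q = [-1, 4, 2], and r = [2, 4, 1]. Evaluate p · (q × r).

q × r:
i: 4·1 - 2·4 = 4 - 8 = -4
j: 2·2 - (-1)·1 = 4 - (-1) = 5
k: (-1)·4 - 4·2 = -4 - 8 = -12
q × r = (-4, 5, -12)
p · (q × r) = (-2)·(-4) + 3·5 + (-3)·(-12) = 8 + 15 + 36 = 59

59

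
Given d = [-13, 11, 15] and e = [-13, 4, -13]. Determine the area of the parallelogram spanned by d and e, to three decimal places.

426.598

i: 11·(-13) - 15·4 = -143 - 60 = -203
j: 15·(-13) - (-13)·(-13) = -195 - 169 = -364
k: (-13)·4 - 11·(-13) = -52 - (-143) = 91
d × e = (-203, -364, 91)
|d × e| = √((-203)² + (-364)² + 91²) = √181986 ≈ 426.5982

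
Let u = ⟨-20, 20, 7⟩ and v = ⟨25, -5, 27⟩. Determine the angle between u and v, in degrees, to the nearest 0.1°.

112.3

u · v = (-20)·25 + 20·(-5) + 7·27 = -500 - 100 + 189 = -411
|u|² = 400 + 400 + 49 = 849,  |u| = √849 ≈ 29.137605
|v|² = 625 + 25 + 729 = 1379,  |v| = √1379 ≈ 37.134889
cos θ = -411 / (29.137605 · 37.134889) ≈ -0.37984
θ = arccos(-0.37984) ≈ 112.3°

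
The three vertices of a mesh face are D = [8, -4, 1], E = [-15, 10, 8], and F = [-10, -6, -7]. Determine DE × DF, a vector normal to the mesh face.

(-98, -310, 298)

DE = (-23, 14, 7)
DF = (-18, -2, -8)
i: 14·(-8) - 7·(-2) = -112 - (-14) = -98
j: 7·(-18) - (-23)·(-8) = -126 - 184 = -310
k: (-23)·(-2) - 14·(-18) = 46 - (-252) = 298
DE × DF = (-98, -310, 298)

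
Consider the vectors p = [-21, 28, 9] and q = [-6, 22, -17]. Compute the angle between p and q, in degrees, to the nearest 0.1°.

p · q = (-21)·(-6) + 28·22 + 9·(-17) = 126 + 616 - 153 = 589
|p|² = 441 + 784 + 81 = 1306,  |p| = √1306 ≈ 36.138622
|q|² = 36 + 484 + 289 = 809,  |q| = √809 ≈ 28.442925
cos θ = 589 / (36.138622 · 28.442925) ≈ 0.57302
θ = arccos(0.57302) ≈ 55.0°

55.0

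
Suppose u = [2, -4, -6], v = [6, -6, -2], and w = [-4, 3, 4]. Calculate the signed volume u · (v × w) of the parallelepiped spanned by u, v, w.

v × w:
i: (-6)·4 - (-2)·3 = -24 - (-6) = -18
j: (-2)·(-4) - 6·4 = 8 - 24 = -16
k: 6·3 - (-6)·(-4) = 18 - 24 = -6
v × w = (-18, -16, -6)
u · (v × w) = 2·(-18) + (-4)·(-16) + (-6)·(-6) = -36 + 64 + 36 = 64

64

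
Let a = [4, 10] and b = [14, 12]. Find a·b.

176

a · b = 4·14 + 10·12 = 56 + 120 = 176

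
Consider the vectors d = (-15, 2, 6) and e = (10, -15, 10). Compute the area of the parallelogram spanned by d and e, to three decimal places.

i: 2·10 - 6·(-15) = 20 - (-90) = 110
j: 6·10 - (-15)·10 = 60 - (-150) = 210
k: (-15)·(-15) - 2·10 = 225 - 20 = 205
d × e = (110, 210, 205)
|d × e| = √(110² + 210² + 205²) = √98225 ≈ 313.4087

313.409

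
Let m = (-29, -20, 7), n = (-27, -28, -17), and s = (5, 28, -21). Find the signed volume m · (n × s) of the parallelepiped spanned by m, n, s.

-22128

n × s:
i: (-28)·(-21) - (-17)·28 = 588 - (-476) = 1064
j: (-17)·5 - (-27)·(-21) = -85 - 567 = -652
k: (-27)·28 - (-28)·5 = -756 - (-140) = -616
n × s = (1064, -652, -616)
m · (n × s) = (-29)·1064 + (-20)·(-652) + 7·(-616) = -30856 + 13040 - 4312 = -22128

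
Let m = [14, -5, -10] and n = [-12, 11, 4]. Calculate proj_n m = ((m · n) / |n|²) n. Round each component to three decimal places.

m · n = 14·(-12) + (-5)·11 + (-10)·4 = -168 - 55 - 40 = -263
|n|² = 144 + 121 + 16 = 281
proj_n m = (-263/281) · (-12, 11, 4) ≈ (11.231, -10.295, -3.744)

(11.231, -10.295, -3.744)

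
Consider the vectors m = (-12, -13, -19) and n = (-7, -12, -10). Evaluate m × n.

(-98, 13, 53)

i: (-13)·(-10) - (-19)·(-12) = 130 - 228 = -98
j: (-19)·(-7) - (-12)·(-10) = 133 - 120 = 13
k: (-12)·(-12) - (-13)·(-7) = 144 - 91 = 53
m × n = (-98, 13, 53)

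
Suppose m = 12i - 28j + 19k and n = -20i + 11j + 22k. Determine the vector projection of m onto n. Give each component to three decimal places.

m · n = 12·(-20) + (-28)·11 + 19·22 = -240 - 308 + 418 = -130
|n|² = 400 + 121 + 484 = 1005
proj_n m = (-130/1005) · (-20, 11, 22) ≈ (2.587, -1.423, -2.846)

(2.587, -1.423, -2.846)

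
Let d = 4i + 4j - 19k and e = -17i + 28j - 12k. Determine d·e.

272

d · e = 4·(-17) + 4·28 + (-19)·(-12) = -68 + 112 + 228 = 272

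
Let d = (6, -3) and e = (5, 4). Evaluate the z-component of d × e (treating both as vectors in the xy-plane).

39

6·4 - (-3)·5 = 24 - (-15) = 39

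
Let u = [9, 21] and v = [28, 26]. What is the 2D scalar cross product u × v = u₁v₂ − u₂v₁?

-354

9·26 - 21·28 = 234 - 588 = -354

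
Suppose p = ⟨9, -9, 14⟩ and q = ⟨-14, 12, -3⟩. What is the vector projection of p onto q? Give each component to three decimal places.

(11.072, -9.490, 2.372)

p · q = 9·(-14) + (-9)·12 + 14·(-3) = -126 - 108 - 42 = -276
|q|² = 196 + 144 + 9 = 349
proj_q p = (-276/349) · (-14, 12, -3) ≈ (11.072, -9.490, 2.372)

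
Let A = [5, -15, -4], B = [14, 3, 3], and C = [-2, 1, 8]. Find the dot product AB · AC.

AB = B − A = (9, 18, 7)
AC = C − A = (-7, 16, 12)
AB · AC = 9·(-7) + 18·16 + 7·12 = -63 + 288 + 84 = 309

309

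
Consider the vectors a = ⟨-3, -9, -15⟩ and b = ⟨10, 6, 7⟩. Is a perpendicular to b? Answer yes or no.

a · b = (-3)·10 + (-9)·6 + (-15)·7 = -30 - 54 - 105 = -189
Nonzero, so the vectors are not orthogonal.

no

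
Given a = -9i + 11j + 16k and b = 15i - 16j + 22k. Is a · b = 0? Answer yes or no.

a · b = (-9)·15 + 11·(-16) + 16·22 = -135 - 176 + 352 = 41
Nonzero, so the vectors are not orthogonal.

no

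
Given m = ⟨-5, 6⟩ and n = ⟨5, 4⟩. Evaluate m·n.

m · n = (-5)·5 + 6·4 = -25 + 24 = -1

-1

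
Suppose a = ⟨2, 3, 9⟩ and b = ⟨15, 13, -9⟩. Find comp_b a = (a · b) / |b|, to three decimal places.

a · b = 2·15 + 3·13 + 9·(-9) = 30 + 39 - 81 = -12
|b| = √(225 + 169 + 81) = √475 ≈ 21.7945
comp_b a = -12 / √475 ≈ -0.551

-0.551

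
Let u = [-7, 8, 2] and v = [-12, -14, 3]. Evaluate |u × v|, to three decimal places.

i: 8·3 - 2·(-14) = 24 - (-28) = 52
j: 2·(-12) - (-7)·3 = -24 - (-21) = -3
k: (-7)·(-14) - 8·(-12) = 98 - (-96) = 194
u × v = (52, -3, 194)
|u × v| = √(52² + (-3)² + 194²) = √40349 ≈ 200.8706

200.871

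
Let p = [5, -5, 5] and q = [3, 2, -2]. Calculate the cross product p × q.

i: (-5)·(-2) - 5·2 = 10 - 10 = 0
j: 5·3 - 5·(-2) = 15 - (-10) = 25
k: 5·2 - (-5)·3 = 10 - (-15) = 25
p × q = (0, 25, 25)

(0, 25, 25)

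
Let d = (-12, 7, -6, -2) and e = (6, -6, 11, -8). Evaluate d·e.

-164

d · e = (-12)·6 + 7·(-6) + (-6)·11 + (-2)·(-8) = -72 - 42 - 66 + 16 = -164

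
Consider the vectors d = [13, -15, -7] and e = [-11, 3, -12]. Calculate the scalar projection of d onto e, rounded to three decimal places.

d · e = 13·(-11) + (-15)·3 + (-7)·(-12) = -143 - 45 + 84 = -104
|e| = √(121 + 9 + 144) = √274 ≈ 16.5529
comp_e d = -104 / √274 ≈ -6.283

-6.283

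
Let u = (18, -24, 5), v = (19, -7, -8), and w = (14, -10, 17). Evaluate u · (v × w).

6398

v × w:
i: (-7)·17 - (-8)·(-10) = -119 - 80 = -199
j: (-8)·14 - 19·17 = -112 - 323 = -435
k: 19·(-10) - (-7)·14 = -190 - (-98) = -92
v × w = (-199, -435, -92)
u · (v × w) = 18·(-199) + (-24)·(-435) + 5·(-92) = -3582 + 10440 - 460 = 6398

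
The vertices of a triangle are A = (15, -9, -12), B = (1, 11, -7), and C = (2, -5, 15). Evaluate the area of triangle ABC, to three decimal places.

AB = (-14, 20, 5),  AC = (-13, 4, 27)
i: 20·27 - 5·4 = 540 - 20 = 520
j: 5·(-13) - (-14)·27 = -65 - (-378) = 313
k: (-14)·4 - 20·(-13) = -56 - (-260) = 204
AB × AC = (520, 313, 204)
|AB × AC| = √409985 ≈ 640.3007
area = ½ · 640.3007 ≈ 320.150

320.150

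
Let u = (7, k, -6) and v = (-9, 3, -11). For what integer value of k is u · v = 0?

u · v = 7·(-9) + k·3 + (-6)·(-11) = 3 + 3k
Set equal to 0: 3k = -3, so k = -1.

-1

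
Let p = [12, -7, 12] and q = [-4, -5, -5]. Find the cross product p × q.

(95, 12, -88)

i: (-7)·(-5) - 12·(-5) = 35 - (-60) = 95
j: 12·(-4) - 12·(-5) = -48 - (-60) = 12
k: 12·(-5) - (-7)·(-4) = -60 - 28 = -88
p × q = (95, 12, -88)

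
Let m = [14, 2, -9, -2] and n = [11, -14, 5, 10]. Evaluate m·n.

61

m · n = 14·11 + 2·(-14) + (-9)·5 + (-2)·10 = 154 - 28 - 45 - 20 = 61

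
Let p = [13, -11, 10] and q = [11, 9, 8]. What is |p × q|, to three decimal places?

i: (-11)·8 - 10·9 = -88 - 90 = -178
j: 10·11 - 13·8 = 110 - 104 = 6
k: 13·9 - (-11)·11 = 117 - (-121) = 238
p × q = (-178, 6, 238)
|p × q| = √((-178)² + 6² + 238²) = √88364 ≈ 297.2608

297.261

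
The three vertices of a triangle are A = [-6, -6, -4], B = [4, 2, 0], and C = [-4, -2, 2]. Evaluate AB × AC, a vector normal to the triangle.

(32, -52, 24)

AB = (10, 8, 4)
AC = (2, 4, 6)
i: 8·6 - 4·4 = 48 - 16 = 32
j: 4·2 - 10·6 = 8 - 60 = -52
k: 10·4 - 8·2 = 40 - 16 = 24
AB × AC = (32, -52, 24)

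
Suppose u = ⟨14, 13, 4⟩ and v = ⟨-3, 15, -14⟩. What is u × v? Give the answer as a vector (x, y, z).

(-242, 184, 249)

i: 13·(-14) - 4·15 = -182 - 60 = -242
j: 4·(-3) - 14·(-14) = -12 - (-196) = 184
k: 14·15 - 13·(-3) = 210 - (-39) = 249
u × v = (-242, 184, 249)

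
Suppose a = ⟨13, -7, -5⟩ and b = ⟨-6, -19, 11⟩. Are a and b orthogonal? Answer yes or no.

yes

a · b = 13·(-6) + (-7)·(-19) + (-5)·11 = -78 + 133 - 55 = 0
Zero, so the vectors are orthogonal.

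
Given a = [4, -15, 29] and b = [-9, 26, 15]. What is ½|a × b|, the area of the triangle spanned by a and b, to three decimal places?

515.374

i: (-15)·15 - 29·26 = -225 - 754 = -979
j: 29·(-9) - 4·15 = -261 - 60 = -321
k: 4·26 - (-15)·(-9) = 104 - 135 = -31
a × b = (-979, -321, -31)
|a × b| = √((-979)² + (-321)² + (-31)²) = √1062443 ≈ 1030.7488
area = ½ · 1030.7488 ≈ 515.374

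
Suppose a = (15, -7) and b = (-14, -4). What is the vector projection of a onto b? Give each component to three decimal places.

(12.019, 3.434)

a · b = 15·(-14) + (-7)·(-4) = -210 + 28 = -182
|b|² = 196 + 16 = 212
proj_b a = (-182/212) · (-14, -4) ≈ (12.019, 3.434)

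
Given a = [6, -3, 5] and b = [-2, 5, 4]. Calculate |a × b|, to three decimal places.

i: (-3)·4 - 5·5 = -12 - 25 = -37
j: 5·(-2) - 6·4 = -10 - 24 = -34
k: 6·5 - (-3)·(-2) = 30 - 6 = 24
a × b = (-37, -34, 24)
|a × b| = √((-37)² + (-34)² + 24²) = √3101 ≈ 55.6866

55.687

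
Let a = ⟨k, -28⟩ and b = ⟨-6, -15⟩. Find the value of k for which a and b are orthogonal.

a · b = k·(-6) + (-28)·(-15) = 420 - 6k
Set equal to 0: -6k = -420, so k = 70.

70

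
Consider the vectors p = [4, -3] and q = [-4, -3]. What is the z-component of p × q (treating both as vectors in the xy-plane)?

4·(-3) - (-3)·(-4) = -12 - 12 = -24

-24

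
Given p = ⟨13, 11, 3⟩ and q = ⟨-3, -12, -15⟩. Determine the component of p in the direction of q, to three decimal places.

p · q = 13·(-3) + 11·(-12) + 3·(-15) = -39 - 132 - 45 = -216
|q| = √(9 + 144 + 225) = √378 ≈ 19.4422
comp_q p = -216 / √378 ≈ -11.110

-11.110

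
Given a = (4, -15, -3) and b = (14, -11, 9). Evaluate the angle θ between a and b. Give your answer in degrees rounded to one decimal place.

a · b = 4·14 + (-15)·(-11) + (-3)·9 = 56 + 165 - 27 = 194
|a|² = 16 + 225 + 9 = 250,  |a| = √250 ≈ 15.811388
|b|² = 196 + 121 + 81 = 398,  |b| = √398 ≈ 19.949937
cos θ = 194 / (15.811388 · 19.949937) ≈ 0.61502
θ = arccos(0.61502) ≈ 52.0°

52.0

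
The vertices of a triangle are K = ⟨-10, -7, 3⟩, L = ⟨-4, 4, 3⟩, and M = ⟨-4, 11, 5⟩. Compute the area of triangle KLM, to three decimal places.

KL = (6, 11, 0),  KM = (6, 18, 2)
i: 11·2 - 0·18 = 22 - 0 = 22
j: 0·6 - 6·2 = 0 - 12 = -12
k: 6·18 - 11·6 = 108 - 66 = 42
KL × KM = (22, -12, 42)
|KL × KM| = √2392 ≈ 48.9081
area = ½ · 48.9081 ≈ 24.454

24.454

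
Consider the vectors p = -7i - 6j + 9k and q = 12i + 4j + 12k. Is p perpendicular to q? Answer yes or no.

p · q = (-7)·12 + (-6)·4 + 9·12 = -84 - 24 + 108 = 0
Zero, so the vectors are orthogonal.

yes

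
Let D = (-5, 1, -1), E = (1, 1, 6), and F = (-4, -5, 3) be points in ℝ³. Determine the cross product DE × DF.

DE = (6, 0, 7)
DF = (1, -6, 4)
i: 0·4 - 7·(-6) = 0 - (-42) = 42
j: 7·1 - 6·4 = 7 - 24 = -17
k: 6·(-6) - 0·1 = -36 - 0 = -36
DE × DF = (42, -17, -36)

(42, -17, -36)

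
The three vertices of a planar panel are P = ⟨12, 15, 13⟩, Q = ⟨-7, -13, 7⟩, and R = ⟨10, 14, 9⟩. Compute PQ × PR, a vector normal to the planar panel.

(106, -64, -37)

PQ = (-19, -28, -6)
PR = (-2, -1, -4)
i: (-28)·(-4) - (-6)·(-1) = 112 - 6 = 106
j: (-6)·(-2) - (-19)·(-4) = 12 - 76 = -64
k: (-19)·(-1) - (-28)·(-2) = 19 - 56 = -37
PQ × PR = (106, -64, -37)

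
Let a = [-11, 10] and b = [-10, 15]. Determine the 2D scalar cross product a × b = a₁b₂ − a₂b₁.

-65

(-11)·15 - 10·(-10) = -165 - (-100) = -65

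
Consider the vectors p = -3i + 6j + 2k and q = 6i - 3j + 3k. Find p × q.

i: 6·3 - 2·(-3) = 18 - (-6) = 24
j: 2·6 - (-3)·3 = 12 - (-9) = 21
k: (-3)·(-3) - 6·6 = 9 - 36 = -27
p × q = (24, 21, -27)

(24, 21, -27)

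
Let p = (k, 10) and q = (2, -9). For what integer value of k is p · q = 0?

p · q = k·2 + 10·(-9) = -90 + 2k
Set equal to 0: 2k = 90, so k = 45.

45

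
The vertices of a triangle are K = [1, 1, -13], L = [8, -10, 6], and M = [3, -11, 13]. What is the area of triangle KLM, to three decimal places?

83.582

KL = (7, -11, 19),  KM = (2, -12, 26)
i: (-11)·26 - 19·(-12) = -286 - (-228) = -58
j: 19·2 - 7·26 = 38 - 182 = -144
k: 7·(-12) - (-11)·2 = -84 - (-22) = -62
KL × KM = (-58, -144, -62)
|KL × KM| = √27944 ≈ 167.1646
area = ½ · 167.1646 ≈ 83.582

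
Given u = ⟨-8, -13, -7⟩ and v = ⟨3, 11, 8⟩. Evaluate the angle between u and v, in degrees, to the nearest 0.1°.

162.4

u · v = (-8)·3 + (-13)·11 + (-7)·8 = -24 - 143 - 56 = -223
|u|² = 64 + 169 + 49 = 282,  |u| = √282 ≈ 16.792856
|v|² = 9 + 121 + 64 = 194,  |v| = √194 ≈ 13.928388
cos θ = -223 / (16.792856 · 13.928388) ≈ -0.95341
θ = arccos(-0.95341) ≈ 162.4°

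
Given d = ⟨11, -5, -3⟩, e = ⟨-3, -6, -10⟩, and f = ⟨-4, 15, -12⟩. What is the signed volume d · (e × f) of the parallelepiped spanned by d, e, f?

2629

e × f:
i: (-6)·(-12) - (-10)·15 = 72 - (-150) = 222
j: (-10)·(-4) - (-3)·(-12) = 40 - 36 = 4
k: (-3)·15 - (-6)·(-4) = -45 - 24 = -69
e × f = (222, 4, -69)
d · (e × f) = 11·222 + (-5)·4 + (-3)·(-69) = 2442 - 20 + 207 = 2629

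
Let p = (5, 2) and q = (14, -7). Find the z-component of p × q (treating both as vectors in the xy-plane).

-63

5·(-7) - 2·14 = -35 - 28 = -63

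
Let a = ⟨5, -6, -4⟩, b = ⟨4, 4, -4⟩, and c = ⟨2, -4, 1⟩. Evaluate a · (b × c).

b × c:
i: 4·1 - (-4)·(-4) = 4 - 16 = -12
j: (-4)·2 - 4·1 = -8 - 4 = -12
k: 4·(-4) - 4·2 = -16 - 8 = -24
b × c = (-12, -12, -24)
a · (b × c) = 5·(-12) + (-6)·(-12) + (-4)·(-24) = -60 + 72 + 96 = 108

108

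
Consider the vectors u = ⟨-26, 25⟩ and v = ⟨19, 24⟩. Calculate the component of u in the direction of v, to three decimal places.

3.463

u · v = (-26)·19 + 25·24 = -494 + 600 = 106
|v| = √(361 + 576) = √937 ≈ 30.6105
comp_v u = 106 / √937 ≈ 3.463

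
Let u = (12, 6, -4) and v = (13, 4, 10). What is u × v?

(76, -172, -30)

i: 6·10 - (-4)·4 = 60 - (-16) = 76
j: (-4)·13 - 12·10 = -52 - 120 = -172
k: 12·4 - 6·13 = 48 - 78 = -30
u × v = (76, -172, -30)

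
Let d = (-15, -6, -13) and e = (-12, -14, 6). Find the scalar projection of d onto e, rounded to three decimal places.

9.592

d · e = (-15)·(-12) + (-6)·(-14) + (-13)·6 = 180 + 84 - 78 = 186
|e| = √(144 + 196 + 36) = √376 ≈ 19.3907
comp_e d = 186 / √376 ≈ 9.592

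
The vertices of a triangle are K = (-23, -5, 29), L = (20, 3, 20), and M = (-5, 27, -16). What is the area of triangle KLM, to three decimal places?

KL = (43, 8, -9),  KM = (18, 32, -45)
i: 8·(-45) - (-9)·32 = -360 - (-288) = -72
j: (-9)·18 - 43·(-45) = -162 - (-1935) = 1773
k: 43·32 - 8·18 = 1376 - 144 = 1232
KL × KM = (-72, 1773, 1232)
|KL × KM| = √4666537 ≈ 2160.2169
area = ½ · 2160.2169 ≈ 1080.108

1080.108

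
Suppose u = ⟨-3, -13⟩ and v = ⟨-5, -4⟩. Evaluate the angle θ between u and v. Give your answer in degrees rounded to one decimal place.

38.3

u · v = (-3)·(-5) + (-13)·(-4) = 15 + 52 = 67
|u|² = 9 + 169 = 178,  |u| = √178 ≈ 13.341664
|v|² = 25 + 16 = 41,  |v| = √41 ≈ 6.403124
cos θ = 67 / (13.341664 · 6.403124) ≈ 0.78428
θ = arccos(0.78428) ≈ 38.3°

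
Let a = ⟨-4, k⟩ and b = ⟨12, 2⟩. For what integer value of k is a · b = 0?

24

a · b = (-4)·12 + k·2 = -48 + 2k
Set equal to 0: 2k = 48, so k = 24.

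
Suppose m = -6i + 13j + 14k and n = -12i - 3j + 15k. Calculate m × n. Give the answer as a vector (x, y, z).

i: 13·15 - 14·(-3) = 195 - (-42) = 237
j: 14·(-12) - (-6)·15 = -168 - (-90) = -78
k: (-6)·(-3) - 13·(-12) = 18 - (-156) = 174
m × n = (237, -78, 174)

(237, -78, 174)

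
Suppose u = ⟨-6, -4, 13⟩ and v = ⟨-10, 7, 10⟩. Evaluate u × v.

i: (-4)·10 - 13·7 = -40 - 91 = -131
j: 13·(-10) - (-6)·10 = -130 - (-60) = -70
k: (-6)·7 - (-4)·(-10) = -42 - 40 = -82
u × v = (-131, -70, -82)

(-131, -70, -82)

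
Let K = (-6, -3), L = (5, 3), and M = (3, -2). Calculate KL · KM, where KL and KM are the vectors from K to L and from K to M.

105

KL = L − K = (11, 6)
KM = M − K = (9, 1)
KL · KM = 11·9 + 6·1 = 99 + 6 = 105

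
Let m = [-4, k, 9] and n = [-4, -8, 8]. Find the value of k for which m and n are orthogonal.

11

m · n = (-4)·(-4) + k·(-8) + 9·8 = 88 - 8k
Set equal to 0: -8k = -88, so k = 11.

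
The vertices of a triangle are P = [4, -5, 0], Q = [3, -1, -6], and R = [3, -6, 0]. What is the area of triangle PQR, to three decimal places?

4.924

PQ = (-1, 4, -6),  PR = (-1, -1, 0)
i: 4·0 - (-6)·(-1) = 0 - 6 = -6
j: (-6)·(-1) - (-1)·0 = 6 - 0 = 6
k: (-1)·(-1) - 4·(-1) = 1 - (-4) = 5
PQ × PR = (-6, 6, 5)
|PQ × PR| = √97 ≈ 9.8489
area = ½ · 9.8489 ≈ 4.924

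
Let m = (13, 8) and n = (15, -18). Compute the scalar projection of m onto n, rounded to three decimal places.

m · n = 13·15 + 8·(-18) = 195 - 144 = 51
|n| = √(225 + 324) = √549 ≈ 23.4307
comp_n m = 51 / √549 ≈ 2.177

2.177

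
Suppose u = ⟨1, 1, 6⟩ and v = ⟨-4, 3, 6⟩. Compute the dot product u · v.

u · v = 1·(-4) + 1·3 + 6·6 = -4 + 3 + 36 = 35

35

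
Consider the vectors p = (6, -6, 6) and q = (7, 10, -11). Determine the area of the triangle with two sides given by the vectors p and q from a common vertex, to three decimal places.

74.337

i: (-6)·(-11) - 6·10 = 66 - 60 = 6
j: 6·7 - 6·(-11) = 42 - (-66) = 108
k: 6·10 - (-6)·7 = 60 - (-42) = 102
p × q = (6, 108, 102)
|p × q| = √(6² + 108² + 102²) = √22104 ≈ 148.6741
area = ½ · 148.6741 ≈ 74.337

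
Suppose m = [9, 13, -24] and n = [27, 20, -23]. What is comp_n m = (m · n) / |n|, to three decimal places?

25.910

m · n = 9·27 + 13·20 + (-24)·(-23) = 243 + 260 + 552 = 1055
|n| = √(729 + 400 + 529) = √1658 ≈ 40.7185
comp_n m = 1055 / √1658 ≈ 25.910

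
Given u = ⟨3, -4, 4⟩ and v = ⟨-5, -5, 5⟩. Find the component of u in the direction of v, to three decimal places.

2.887

u · v = 3·(-5) + (-4)·(-5) + 4·5 = -15 + 20 + 20 = 25
|v| = √(25 + 25 + 25) = √75 ≈ 8.6603
comp_v u = 25 / √75 ≈ 2.887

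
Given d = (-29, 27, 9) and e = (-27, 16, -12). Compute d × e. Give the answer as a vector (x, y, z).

i: 27·(-12) - 9·16 = -324 - 144 = -468
j: 9·(-27) - (-29)·(-12) = -243 - 348 = -591
k: (-29)·16 - 27·(-27) = -464 - (-729) = 265
d × e = (-468, -591, 265)

(-468, -591, 265)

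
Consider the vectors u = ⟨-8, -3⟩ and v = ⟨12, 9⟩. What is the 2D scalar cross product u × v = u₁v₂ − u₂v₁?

-36

(-8)·9 - (-3)·12 = -72 - (-36) = -36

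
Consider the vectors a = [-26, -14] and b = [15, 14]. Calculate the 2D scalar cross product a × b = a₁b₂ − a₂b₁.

(-26)·14 - (-14)·15 = -364 - (-210) = -154

-154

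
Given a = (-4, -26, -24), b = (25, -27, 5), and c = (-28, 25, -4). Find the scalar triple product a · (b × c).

b × c:
i: (-27)·(-4) - 5·25 = 108 - 125 = -17
j: 5·(-28) - 25·(-4) = -140 - (-100) = -40
k: 25·25 - (-27)·(-28) = 625 - 756 = -131
b × c = (-17, -40, -131)
a · (b × c) = (-4)·(-17) + (-26)·(-40) + (-24)·(-131) = 68 + 1040 + 3144 = 4252

4252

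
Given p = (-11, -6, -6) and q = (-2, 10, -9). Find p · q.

p · q = (-11)·(-2) + (-6)·10 + (-6)·(-9) = 22 - 60 + 54 = 16

16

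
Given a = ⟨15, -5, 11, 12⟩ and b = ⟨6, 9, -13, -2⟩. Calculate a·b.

a · b = 15·6 + (-5)·9 + 11·(-13) + 12·(-2) = 90 - 45 - 143 - 24 = -122

-122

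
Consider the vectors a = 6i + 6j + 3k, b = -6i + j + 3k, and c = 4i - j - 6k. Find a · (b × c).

-156

b × c:
i: 1·(-6) - 3·(-1) = -6 - (-3) = -3
j: 3·4 - (-6)·(-6) = 12 - 36 = -24
k: (-6)·(-1) - 1·4 = 6 - 4 = 2
b × c = (-3, -24, 2)
a · (b × c) = 6·(-3) + 6·(-24) + 3·2 = -18 - 144 + 6 = -156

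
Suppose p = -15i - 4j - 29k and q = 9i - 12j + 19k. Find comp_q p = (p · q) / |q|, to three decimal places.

-26.356

p · q = (-15)·9 + (-4)·(-12) + (-29)·19 = -135 + 48 - 551 = -638
|q| = √(81 + 144 + 361) = √586 ≈ 24.2074
comp_q p = -638 / √586 ≈ -26.356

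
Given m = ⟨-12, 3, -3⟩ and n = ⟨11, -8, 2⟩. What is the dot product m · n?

m · n = (-12)·11 + 3·(-8) + (-3)·2 = -132 - 24 - 6 = -162

-162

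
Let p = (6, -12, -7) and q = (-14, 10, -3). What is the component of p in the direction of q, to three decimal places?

p · q = 6·(-14) + (-12)·10 + (-7)·(-3) = -84 - 120 + 21 = -183
|q| = √(196 + 100 + 9) = √305 ≈ 17.4642
comp_q p = -183 / √305 ≈ -10.479

-10.479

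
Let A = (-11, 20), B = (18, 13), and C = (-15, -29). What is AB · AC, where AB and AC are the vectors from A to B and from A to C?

AB = B − A = (29, -7)
AC = C − A = (-4, -49)
AB · AC = 29·(-4) + (-7)·(-49) = -116 + 343 = 227

227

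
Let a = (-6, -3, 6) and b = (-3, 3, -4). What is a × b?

(-6, -42, -27)

i: (-3)·(-4) - 6·3 = 12 - 18 = -6
j: 6·(-3) - (-6)·(-4) = -18 - 24 = -42
k: (-6)·3 - (-3)·(-3) = -18 - 9 = -27
a × b = (-6, -42, -27)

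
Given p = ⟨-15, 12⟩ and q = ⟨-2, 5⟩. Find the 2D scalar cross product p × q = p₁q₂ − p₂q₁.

(-15)·5 - 12·(-2) = -75 - (-24) = -51

-51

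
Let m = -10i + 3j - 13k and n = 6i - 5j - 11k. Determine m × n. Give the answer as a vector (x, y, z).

(-98, -188, 32)

i: 3·(-11) - (-13)·(-5) = -33 - 65 = -98
j: (-13)·6 - (-10)·(-11) = -78 - 110 = -188
k: (-10)·(-5) - 3·6 = 50 - 18 = 32
m × n = (-98, -188, 32)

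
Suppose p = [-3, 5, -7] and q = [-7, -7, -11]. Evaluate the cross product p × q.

i: 5·(-11) - (-7)·(-7) = -55 - 49 = -104
j: (-7)·(-7) - (-3)·(-11) = 49 - 33 = 16
k: (-3)·(-7) - 5·(-7) = 21 - (-35) = 56
p × q = (-104, 16, 56)

(-104, 16, 56)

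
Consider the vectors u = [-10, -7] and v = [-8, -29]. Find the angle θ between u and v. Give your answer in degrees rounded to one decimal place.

39.6

u · v = (-10)·(-8) + (-7)·(-29) = 80 + 203 = 283
|u|² = 100 + 49 = 149,  |u| = √149 ≈ 12.206556
|v|² = 64 + 841 = 905,  |v| = √905 ≈ 30.083218
cos θ = 283 / (12.206556 · 30.083218) ≈ 0.77067
θ = arccos(0.77067) ≈ 39.6°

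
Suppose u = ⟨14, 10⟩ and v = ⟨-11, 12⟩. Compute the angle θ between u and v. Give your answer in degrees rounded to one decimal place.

97.0

u · v = 14·(-11) + 10·12 = -154 + 120 = -34
|u|² = 196 + 100 = 296,  |u| = √296 ≈ 17.204651
|v|² = 121 + 144 = 265,  |v| = √265 ≈ 16.278821
cos θ = -34 / (17.204651 · 16.278821) ≈ -0.12140
θ = arccos(-0.12140) ≈ 97.0°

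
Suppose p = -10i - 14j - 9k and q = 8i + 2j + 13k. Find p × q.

i: (-14)·13 - (-9)·2 = -182 - (-18) = -164
j: (-9)·8 - (-10)·13 = -72 - (-130) = 58
k: (-10)·2 - (-14)·8 = -20 - (-112) = 92
p × q = (-164, 58, 92)

(-164, 58, 92)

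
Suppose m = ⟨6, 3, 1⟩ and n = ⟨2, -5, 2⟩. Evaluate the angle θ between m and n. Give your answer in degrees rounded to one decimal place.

m · n = 6·2 + 3·(-5) + 1·2 = 12 - 15 + 2 = -1
|m|² = 36 + 9 + 1 = 46,  |m| = √46 ≈ 6.782330
|n|² = 4 + 25 + 4 = 33,  |n| = √33 ≈ 5.744563
cos θ = -1 / (6.782330 · 5.744563) ≈ -0.02567
θ = arccos(-0.02567) ≈ 91.5°

91.5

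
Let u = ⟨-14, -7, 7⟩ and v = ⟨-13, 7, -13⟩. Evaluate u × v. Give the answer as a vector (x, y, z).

(42, -273, -189)

i: (-7)·(-13) - 7·7 = 91 - 49 = 42
j: 7·(-13) - (-14)·(-13) = -91 - 182 = -273
k: (-14)·7 - (-7)·(-13) = -98 - 91 = -189
u × v = (42, -273, -189)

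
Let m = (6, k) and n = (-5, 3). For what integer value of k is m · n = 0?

10

m · n = 6·(-5) + k·3 = -30 + 3k
Set equal to 0: 3k = 30, so k = 10.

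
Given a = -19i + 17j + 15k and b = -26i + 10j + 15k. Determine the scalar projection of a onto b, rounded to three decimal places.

28.099

a · b = (-19)·(-26) + 17·10 + 15·15 = 494 + 170 + 225 = 889
|b| = √(676 + 100 + 225) = √1001 ≈ 31.6386
comp_b a = 889 / √1001 ≈ 28.099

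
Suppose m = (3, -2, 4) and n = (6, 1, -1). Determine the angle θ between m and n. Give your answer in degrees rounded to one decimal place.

68.8

m · n = 3·6 + (-2)·1 + 4·(-1) = 18 - 2 - 4 = 12
|m|² = 9 + 4 + 16 = 29,  |m| = √29 ≈ 5.385165
|n|² = 36 + 1 + 1 = 38,  |n| = √38 ≈ 6.164414
cos θ = 12 / (5.385165 · 6.164414) ≈ 0.36149
θ = arccos(0.36149) ≈ 68.8°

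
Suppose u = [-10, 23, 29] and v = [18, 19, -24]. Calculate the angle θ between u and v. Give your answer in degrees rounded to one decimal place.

108.8

u · v = (-10)·18 + 23·19 + 29·(-24) = -180 + 437 - 696 = -439
|u|² = 100 + 529 + 841 = 1470,  |u| = √1470 ≈ 38.340579
|v|² = 324 + 361 + 576 = 1261,  |v| = √1261 ≈ 35.510562
cos θ = -439 / (38.340579 · 35.510562) ≈ -0.32244
θ = arccos(-0.32244) ≈ 108.8°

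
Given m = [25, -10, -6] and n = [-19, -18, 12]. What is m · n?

m · n = 25·(-19) + (-10)·(-18) + (-6)·12 = -475 + 180 - 72 = -367

-367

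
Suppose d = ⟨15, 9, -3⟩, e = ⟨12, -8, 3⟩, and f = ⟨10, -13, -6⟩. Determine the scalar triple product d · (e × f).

2451

e × f:
i: (-8)·(-6) - 3·(-13) = 48 - (-39) = 87
j: 3·10 - 12·(-6) = 30 - (-72) = 102
k: 12·(-13) - (-8)·10 = -156 - (-80) = -76
e × f = (87, 102, -76)
d · (e × f) = 15·87 + 9·102 + (-3)·(-76) = 1305 + 918 + 228 = 2451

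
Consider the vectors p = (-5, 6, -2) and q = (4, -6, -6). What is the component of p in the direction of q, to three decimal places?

-4.690

p · q = (-5)·4 + 6·(-6) + (-2)·(-6) = -20 - 36 + 12 = -44
|q| = √(16 + 36 + 36) = √88 ≈ 9.3808
comp_q p = -44 / √88 ≈ -4.690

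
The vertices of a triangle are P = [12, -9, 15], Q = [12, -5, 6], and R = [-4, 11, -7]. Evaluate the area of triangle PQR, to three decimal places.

PQ = (0, 4, -9),  PR = (-16, 20, -22)
i: 4·(-22) - (-9)·20 = -88 - (-180) = 92
j: (-9)·(-16) - 0·(-22) = 144 - 0 = 144
k: 0·20 - 4·(-16) = 0 - (-64) = 64
PQ × PR = (92, 144, 64)
|PQ × PR| = √33296 ≈ 182.4719
area = ½ · 182.4719 ≈ 91.236

91.236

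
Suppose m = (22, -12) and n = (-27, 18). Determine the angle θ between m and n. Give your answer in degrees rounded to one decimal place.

174.9

m · n = 22·(-27) + (-12)·18 = -594 - 216 = -810
|m|² = 484 + 144 = 628,  |m| = √628 ≈ 25.059928
|n|² = 729 + 324 = 1053,  |n| = √1053 ≈ 32.449961
cos θ = -810 / (25.059928 · 32.449961) ≈ -0.99607
θ = arccos(-0.99607) ≈ 174.9°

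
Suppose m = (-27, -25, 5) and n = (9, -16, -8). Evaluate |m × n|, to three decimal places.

734.364

i: (-25)·(-8) - 5·(-16) = 200 - (-80) = 280
j: 5·9 - (-27)·(-8) = 45 - 216 = -171
k: (-27)·(-16) - (-25)·9 = 432 - (-225) = 657
m × n = (280, -171, 657)
|m × n| = √(280² + (-171)² + 657²) = √539290 ≈ 734.3637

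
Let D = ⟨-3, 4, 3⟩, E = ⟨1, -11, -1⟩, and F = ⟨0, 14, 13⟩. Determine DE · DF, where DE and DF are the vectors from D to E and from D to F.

DE = E − D = (4, -15, -4)
DF = F − D = (3, 10, 10)
DE · DF = 4·3 + (-15)·10 + (-4)·10 = 12 - 150 - 40 = -178

-178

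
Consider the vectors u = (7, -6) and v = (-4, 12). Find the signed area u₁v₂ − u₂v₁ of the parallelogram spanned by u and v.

7·12 - (-6)·(-4) = 84 - 24 = 60

60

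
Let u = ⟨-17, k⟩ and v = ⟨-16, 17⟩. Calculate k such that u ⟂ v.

u · v = (-17)·(-16) + k·17 = 272 + 17k
Set equal to 0: 17k = -272, so k = -16.

-16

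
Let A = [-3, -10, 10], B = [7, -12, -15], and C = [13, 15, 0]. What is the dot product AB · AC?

360

AB = B − A = (10, -2, -25)
AC = C − A = (16, 25, -10)
AB · AC = 10·16 + (-2)·25 + (-25)·(-10) = 160 - 50 + 250 = 360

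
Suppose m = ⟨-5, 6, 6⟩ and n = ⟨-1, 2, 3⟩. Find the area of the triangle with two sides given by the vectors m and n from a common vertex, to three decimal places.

i: 6·3 - 6·2 = 18 - 12 = 6
j: 6·(-1) - (-5)·3 = -6 - (-15) = 9
k: (-5)·2 - 6·(-1) = -10 - (-6) = -4
m × n = (6, 9, -4)
|m × n| = √(6² + 9² + (-4)²) = √133 ≈ 11.5326
area = ½ · 11.5326 ≈ 5.766

5.766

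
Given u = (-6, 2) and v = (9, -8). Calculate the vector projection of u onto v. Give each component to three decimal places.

u · v = (-6)·9 + 2·(-8) = -54 - 16 = -70
|v|² = 81 + 64 = 145
proj_v u = (-70/145) · (9, -8) ≈ (-4.345, 3.862)

(-4.345, 3.862)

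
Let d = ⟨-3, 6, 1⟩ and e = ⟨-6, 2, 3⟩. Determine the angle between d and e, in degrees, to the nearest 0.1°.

46.0

d · e = (-3)·(-6) + 6·2 + 1·3 = 18 + 12 + 3 = 33
|d|² = 9 + 36 + 1 = 46,  |d| = √46 ≈ 6.782330
|e|² = 36 + 4 + 9 = 49,  |e| = √49 ≈ 7.000000
cos θ = 33 / (6.782330 · 7.000000) ≈ 0.69508
θ = arccos(0.69508) ≈ 46.0°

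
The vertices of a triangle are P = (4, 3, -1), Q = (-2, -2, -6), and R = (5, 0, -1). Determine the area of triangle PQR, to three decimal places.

PQ = (-6, -5, -5),  PR = (1, -3, 0)
i: (-5)·0 - (-5)·(-3) = 0 - 15 = -15
j: (-5)·1 - (-6)·0 = -5 - 0 = -5
k: (-6)·(-3) - (-5)·1 = 18 - (-5) = 23
PQ × PR = (-15, -5, 23)
|PQ × PR| = √779 ≈ 27.9106
area = ½ · 27.9106 ≈ 13.955

13.955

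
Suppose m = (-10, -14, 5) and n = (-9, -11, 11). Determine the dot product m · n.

m · n = (-10)·(-9) + (-14)·(-11) + 5·11 = 90 + 154 + 55 = 299

299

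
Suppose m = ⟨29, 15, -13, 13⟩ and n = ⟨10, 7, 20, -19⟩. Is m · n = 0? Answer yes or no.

m · n = 29·10 + 15·7 + (-13)·20 + 13·(-19) = 290 + 105 - 260 - 247 = -112
Nonzero, so the vectors are not orthogonal.

no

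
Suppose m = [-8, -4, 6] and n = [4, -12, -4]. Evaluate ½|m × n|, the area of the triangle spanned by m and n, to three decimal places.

71.330

i: (-4)·(-4) - 6·(-12) = 16 - (-72) = 88
j: 6·4 - (-8)·(-4) = 24 - 32 = -8
k: (-8)·(-12) - (-4)·4 = 96 - (-16) = 112
m × n = (88, -8, 112)
|m × n| = √(88² + (-8)² + 112²) = √20352 ≈ 142.6604
area = ½ · 142.6604 ≈ 71.330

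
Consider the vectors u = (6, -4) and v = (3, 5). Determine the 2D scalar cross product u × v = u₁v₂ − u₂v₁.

42

6·5 - (-4)·3 = 30 - (-12) = 42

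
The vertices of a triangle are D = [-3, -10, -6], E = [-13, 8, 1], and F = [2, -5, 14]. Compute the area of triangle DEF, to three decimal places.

212.397

DE = (-10, 18, 7),  DF = (5, 5, 20)
i: 18·20 - 7·5 = 360 - 35 = 325
j: 7·5 - (-10)·20 = 35 - (-200) = 235
k: (-10)·5 - 18·5 = -50 - 90 = -140
DE × DF = (325, 235, -140)
|DE × DF| = √180450 ≈ 424.7941
area = ½ · 424.7941 ≈ 212.397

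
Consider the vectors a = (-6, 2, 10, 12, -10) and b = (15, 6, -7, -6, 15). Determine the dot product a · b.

-370

a · b = (-6)·15 + 2·6 + 10·(-7) + 12·(-6) + (-10)·15 = -90 + 12 - 70 - 72 - 150 = -370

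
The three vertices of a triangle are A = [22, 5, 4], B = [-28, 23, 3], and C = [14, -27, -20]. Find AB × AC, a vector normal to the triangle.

AB = (-50, 18, -1)
AC = (-8, -32, -24)
i: 18·(-24) - (-1)·(-32) = -432 - 32 = -464
j: (-1)·(-8) - (-50)·(-24) = 8 - 1200 = -1192
k: (-50)·(-32) - 18·(-8) = 1600 - (-144) = 1744
AB × AC = (-464, -1192, 1744)

(-464, -1192, 1744)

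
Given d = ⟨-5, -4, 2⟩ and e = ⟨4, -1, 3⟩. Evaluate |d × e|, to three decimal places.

32.711

i: (-4)·3 - 2·(-1) = -12 - (-2) = -10
j: 2·4 - (-5)·3 = 8 - (-15) = 23
k: (-5)·(-1) - (-4)·4 = 5 - (-16) = 21
d × e = (-10, 23, 21)
|d × e| = √((-10)² + 23² + 21²) = √1070 ≈ 32.7109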